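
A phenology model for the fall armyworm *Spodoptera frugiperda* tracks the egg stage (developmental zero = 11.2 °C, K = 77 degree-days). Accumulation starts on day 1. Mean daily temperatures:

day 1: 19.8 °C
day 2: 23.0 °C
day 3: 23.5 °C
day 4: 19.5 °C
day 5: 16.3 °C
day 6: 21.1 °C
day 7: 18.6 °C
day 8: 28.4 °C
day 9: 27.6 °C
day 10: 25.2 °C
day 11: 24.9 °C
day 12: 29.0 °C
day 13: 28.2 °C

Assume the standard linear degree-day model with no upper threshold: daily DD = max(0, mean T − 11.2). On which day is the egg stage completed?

day 8

Daily DD above 11.2 °C: 8.6, 11.8, 12.3, 8.3, 5.1, 9.9, 7.4, 17.2, 16.4, 14.0, 13.7, 17.8, 17.0.
Cumulative: 8.6, 20.4, 32.7, 41.0, 46.1, 56.0, 63.4, 80.6, 97.0, 111.0, 124.7, 142.5, 159.5.
The total first reaches 77 DD on day 8.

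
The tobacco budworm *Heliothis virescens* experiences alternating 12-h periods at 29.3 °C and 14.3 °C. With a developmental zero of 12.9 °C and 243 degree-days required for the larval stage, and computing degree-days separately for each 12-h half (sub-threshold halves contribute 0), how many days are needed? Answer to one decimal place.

27.3 days

Day half: max(0, 29.3 − 12.9) × 0.5 = 16.4 × 0.5 = 8.20 DD.
Night half: max(0, 14.3 − 12.9) × 0.5 = 1.4 × 0.5 = 0.70 DD.
Per 24 h: 8.90 DD/day.
Duration = 243 / 8.90 = 27.303 ≈ 27.3 days.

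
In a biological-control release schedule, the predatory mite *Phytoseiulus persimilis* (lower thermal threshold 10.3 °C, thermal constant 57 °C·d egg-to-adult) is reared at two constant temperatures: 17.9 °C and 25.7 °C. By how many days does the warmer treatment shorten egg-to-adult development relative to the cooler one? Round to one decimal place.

3.8 days

At 17.9 °C: 57 / (17.9 − 10.3) = 57 / 7.6 = 7.500 d.
At 25.7 °C: 57 / (25.7 − 10.3) = 57 / 15.4 = 3.701 d.
Difference = |7.500 − 3.701| = 3.799 ≈ 3.8 days.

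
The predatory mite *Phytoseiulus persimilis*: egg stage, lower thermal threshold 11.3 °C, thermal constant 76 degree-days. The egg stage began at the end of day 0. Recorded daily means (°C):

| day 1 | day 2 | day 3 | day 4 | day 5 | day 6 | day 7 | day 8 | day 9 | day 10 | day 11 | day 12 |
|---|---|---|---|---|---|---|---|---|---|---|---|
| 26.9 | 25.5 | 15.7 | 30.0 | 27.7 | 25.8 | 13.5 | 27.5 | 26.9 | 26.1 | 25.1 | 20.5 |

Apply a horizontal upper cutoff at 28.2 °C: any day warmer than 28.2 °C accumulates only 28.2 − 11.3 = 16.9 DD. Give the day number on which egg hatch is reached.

Daily DD above 11.3 °C (capped at 16.9): 15.6, 14.2, 4.4, 16.9, 16.4, 14.5, 2.2, 16.2, 15.6, 14.8, 13.8, 9.2.
Cumulative: 15.6, 29.8, 34.2, 51.1, 67.5, 82.0, 84.2, 100.4, 116.0, 130.8, 144.6, 153.8.
The total first reaches 76 DD on day 6.

day 6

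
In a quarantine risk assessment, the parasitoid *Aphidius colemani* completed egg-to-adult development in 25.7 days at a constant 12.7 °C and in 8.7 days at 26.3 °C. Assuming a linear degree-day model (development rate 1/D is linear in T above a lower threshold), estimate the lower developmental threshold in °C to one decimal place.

5.7 °C

Under the model K = D·(T − T_b), so D₁·(T₁ − T_b) = D₂·(T₂ − T_b).
25.7·(12.7 − T_b) = 8.7·(26.3 − T_b)
T_b = (25.7·12.7 − 8.7·26.3) / (25.7 − 8.7) = 97.58 / 17.0 = 5.740 °C ≈ 5.7 °C.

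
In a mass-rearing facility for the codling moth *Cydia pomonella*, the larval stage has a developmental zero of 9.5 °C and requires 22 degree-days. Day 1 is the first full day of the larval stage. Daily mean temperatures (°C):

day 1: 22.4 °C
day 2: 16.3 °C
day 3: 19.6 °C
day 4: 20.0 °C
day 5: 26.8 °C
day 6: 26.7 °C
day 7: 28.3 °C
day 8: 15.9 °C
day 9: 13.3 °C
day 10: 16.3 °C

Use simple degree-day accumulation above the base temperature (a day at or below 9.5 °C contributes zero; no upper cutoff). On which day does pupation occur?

Daily DD above 9.5 °C: 12.9, 6.8, 10.1, 10.5, 17.3, 17.2, 18.8, 6.4, 3.8, 6.8.
Cumulative: 12.9, 19.7, 29.8, 40.3, 57.6, 74.8, 93.6, 100.0, 103.8, 110.6.
The total first reaches 22 DD on day 3.

day 3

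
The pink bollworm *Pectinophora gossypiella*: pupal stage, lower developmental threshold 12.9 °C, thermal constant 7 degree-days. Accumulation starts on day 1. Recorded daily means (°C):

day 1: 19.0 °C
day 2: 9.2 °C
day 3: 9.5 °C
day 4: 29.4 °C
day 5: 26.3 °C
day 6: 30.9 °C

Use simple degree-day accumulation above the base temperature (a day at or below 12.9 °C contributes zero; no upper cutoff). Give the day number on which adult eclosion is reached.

day 4

Daily DD above 12.9 °C: 6.1, 0.0, 0.0, 16.5, 13.4, 18.0.
Cumulative: 6.1, 6.1, 6.1, 22.6, 36.0, 54.0.
The total first reaches 7 DD on day 4.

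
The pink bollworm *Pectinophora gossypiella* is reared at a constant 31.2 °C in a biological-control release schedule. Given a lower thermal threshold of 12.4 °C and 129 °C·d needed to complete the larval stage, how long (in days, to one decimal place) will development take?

Daily accumulation = 31.2 − 12.4 = 18.8 DD/day.
Duration = 129 / 18.8 = 6.862 ≈ 6.9 days.

6.9 days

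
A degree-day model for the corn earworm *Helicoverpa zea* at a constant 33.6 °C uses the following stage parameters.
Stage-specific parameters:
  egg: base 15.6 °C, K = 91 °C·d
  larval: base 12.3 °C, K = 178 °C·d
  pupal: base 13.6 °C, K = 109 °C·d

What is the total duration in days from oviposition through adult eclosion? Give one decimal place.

egg: 91 / (33.6 − 15.6) = 91 / 18.0 = 5.056 d.
larval: 178 / (33.6 − 12.3) = 178 / 21.3 = 8.357 d.
pupal: 109 / (33.6 − 13.6) = 109 / 20.0 = 5.450 d.
Sum = 18.862 ≈ 18.9 days.

18.9 days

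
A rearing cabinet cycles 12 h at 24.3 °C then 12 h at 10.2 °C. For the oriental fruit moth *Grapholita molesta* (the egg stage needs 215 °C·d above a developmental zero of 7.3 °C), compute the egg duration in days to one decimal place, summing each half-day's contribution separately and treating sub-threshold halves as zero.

21.6 days

Day half: max(0, 24.3 − 7.3) × 0.5 = 17.0 × 0.5 = 8.50 DD.
Night half: max(0, 10.2 − 7.3) × 0.5 = 2.9 × 0.5 = 1.45 DD.
Per 24 h: 9.95 DD/day.
Duration = 215 / 9.95 = 21.608 ≈ 21.6 days.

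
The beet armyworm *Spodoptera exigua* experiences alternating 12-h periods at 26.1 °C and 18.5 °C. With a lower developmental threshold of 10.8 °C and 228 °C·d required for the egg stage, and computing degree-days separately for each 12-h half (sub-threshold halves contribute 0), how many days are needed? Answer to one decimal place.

19.8 days

Day half: max(0, 26.1 − 10.8) × 0.5 = 15.3 × 0.5 = 7.65 DD.
Night half: max(0, 18.5 − 10.8) × 0.5 = 7.7 × 0.5 = 3.85 DD.
Per 24 h: 11.50 DD/day.
Duration = 228 / 11.50 = 19.826 ≈ 19.8 days.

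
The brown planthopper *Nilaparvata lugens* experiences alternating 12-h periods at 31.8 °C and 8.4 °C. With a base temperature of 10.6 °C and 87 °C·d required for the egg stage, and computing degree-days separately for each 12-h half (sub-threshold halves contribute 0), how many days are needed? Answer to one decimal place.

Day half: max(0, 31.8 − 10.6) × 0.5 = 21.2 × 0.5 = 10.60 DD.
Night half: max(0, 8.4 − 10.6) × 0.5 = 0.0 × 0.5 = 0.00 DD.
Per 24 h: 10.60 DD/day.
Duration = 87 / 10.60 = 8.208 ≈ 8.2 days.

8.2 days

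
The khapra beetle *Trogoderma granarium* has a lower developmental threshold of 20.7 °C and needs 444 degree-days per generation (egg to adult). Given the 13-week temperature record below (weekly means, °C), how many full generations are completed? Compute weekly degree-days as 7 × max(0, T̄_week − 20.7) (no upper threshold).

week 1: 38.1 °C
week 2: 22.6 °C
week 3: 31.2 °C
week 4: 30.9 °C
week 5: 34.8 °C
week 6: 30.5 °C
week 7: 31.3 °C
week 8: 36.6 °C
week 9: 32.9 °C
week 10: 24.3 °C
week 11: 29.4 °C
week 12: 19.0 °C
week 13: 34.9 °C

2 generations

Weekly DD (7 × max(0, T̄ − 20.7)): 121.8, 13.3, 73.5, 71.4, 98.7, 68.6, 74.2, 111.3, 85.4, 25.2, 60.9, 0.0, 99.4.
Season total = 903.7 DD.
Complete generations = ⌊903.7 / 444⌋ = 2.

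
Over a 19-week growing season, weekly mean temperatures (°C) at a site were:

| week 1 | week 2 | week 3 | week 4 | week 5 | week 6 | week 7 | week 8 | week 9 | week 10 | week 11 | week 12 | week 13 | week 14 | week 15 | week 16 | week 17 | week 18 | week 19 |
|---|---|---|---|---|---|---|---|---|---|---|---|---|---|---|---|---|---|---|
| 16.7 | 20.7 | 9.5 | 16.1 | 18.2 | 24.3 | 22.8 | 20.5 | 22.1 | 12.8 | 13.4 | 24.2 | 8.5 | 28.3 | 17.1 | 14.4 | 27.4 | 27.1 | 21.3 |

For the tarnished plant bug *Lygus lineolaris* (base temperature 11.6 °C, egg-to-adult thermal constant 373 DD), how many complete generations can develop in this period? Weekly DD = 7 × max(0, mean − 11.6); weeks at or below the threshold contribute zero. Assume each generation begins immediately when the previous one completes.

2 generations

Weekly DD (7 × max(0, T̄ − 11.6)): 35.7, 63.7, 0.0, 31.5, 46.2, 88.9, 78.4, 62.3, 73.5, 8.4, 12.6, 88.2, 0.0, 116.9, 38.5, 19.6, 110.6, 108.5, 67.9.
Season total = 1051.4 DD.
Complete generations = ⌊1051.4 / 373⌋ = 2.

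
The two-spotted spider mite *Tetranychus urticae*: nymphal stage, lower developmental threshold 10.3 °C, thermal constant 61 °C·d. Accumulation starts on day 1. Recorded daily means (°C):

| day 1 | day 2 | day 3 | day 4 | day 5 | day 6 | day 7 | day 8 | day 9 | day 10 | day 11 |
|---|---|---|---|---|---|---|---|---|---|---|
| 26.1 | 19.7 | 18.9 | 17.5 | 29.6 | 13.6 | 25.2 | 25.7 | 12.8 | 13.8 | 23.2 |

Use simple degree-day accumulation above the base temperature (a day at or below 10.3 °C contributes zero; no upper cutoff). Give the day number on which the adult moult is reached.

Daily DD above 10.3 °C: 15.8, 9.4, 8.6, 7.2, 19.3, 3.3, 14.9, 15.4, 2.5, 3.5, 12.9.
Cumulative: 15.8, 25.2, 33.8, 41.0, 60.3, 63.6, 78.5, 93.9, 96.4, 99.9, 112.8.
The total first reaches 61 DD on day 6.

day 6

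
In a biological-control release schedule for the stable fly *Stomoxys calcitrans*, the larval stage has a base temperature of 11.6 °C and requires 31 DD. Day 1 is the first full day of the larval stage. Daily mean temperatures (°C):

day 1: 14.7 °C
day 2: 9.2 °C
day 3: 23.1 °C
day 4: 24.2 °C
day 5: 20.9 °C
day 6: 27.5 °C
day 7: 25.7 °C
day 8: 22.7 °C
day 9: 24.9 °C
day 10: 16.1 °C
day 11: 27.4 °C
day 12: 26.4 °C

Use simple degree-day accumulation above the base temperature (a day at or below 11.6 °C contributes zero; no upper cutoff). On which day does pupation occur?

Daily DD above 11.6 °C: 3.1, 0.0, 11.5, 12.6, 9.3, 15.9, 14.1, 11.1, 13.3, 4.5, 15.8, 14.8.
Cumulative: 3.1, 3.1, 14.6, 27.2, 36.5, 52.4, 66.5, 77.6, 90.9, 95.4, 111.2, 126.0.
The total first reaches 31 DD on day 5.

day 5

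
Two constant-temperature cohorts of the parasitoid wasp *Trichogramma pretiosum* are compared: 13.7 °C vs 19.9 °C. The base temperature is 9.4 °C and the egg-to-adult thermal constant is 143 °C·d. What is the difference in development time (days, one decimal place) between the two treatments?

At 13.7 °C: 143 / (13.7 − 9.4) = 143 / 4.3 = 33.256 d.
At 19.9 °C: 143 / (19.9 − 9.4) = 143 / 10.5 = 13.619 d.
Difference = |33.256 − 13.619| = 19.637 ≈ 19.6 days.

19.6 days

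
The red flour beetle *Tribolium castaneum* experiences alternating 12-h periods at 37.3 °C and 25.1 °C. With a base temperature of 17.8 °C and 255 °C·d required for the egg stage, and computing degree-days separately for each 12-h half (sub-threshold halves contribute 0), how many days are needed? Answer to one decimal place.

19.0 days

Day half: max(0, 37.3 − 17.8) × 0.5 = 19.5 × 0.5 = 9.75 DD.
Night half: max(0, 25.1 − 17.8) × 0.5 = 7.3 × 0.5 = 3.65 DD.
Per 24 h: 13.40 DD/day.
Duration = 255 / 13.40 = 19.030 ≈ 19.0 days.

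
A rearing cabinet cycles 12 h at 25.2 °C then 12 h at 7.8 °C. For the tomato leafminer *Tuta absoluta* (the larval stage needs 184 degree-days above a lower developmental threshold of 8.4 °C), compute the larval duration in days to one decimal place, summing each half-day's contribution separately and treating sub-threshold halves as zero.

21.9 days

Day half: max(0, 25.2 − 8.4) × 0.5 = 16.8 × 0.5 = 8.40 DD.
Night half: max(0, 7.8 − 8.4) × 0.5 = 0.0 × 0.5 = 0.00 DD.
Per 24 h: 8.40 DD/day.
Duration = 184 / 8.40 = 21.905 ≈ 21.9 days.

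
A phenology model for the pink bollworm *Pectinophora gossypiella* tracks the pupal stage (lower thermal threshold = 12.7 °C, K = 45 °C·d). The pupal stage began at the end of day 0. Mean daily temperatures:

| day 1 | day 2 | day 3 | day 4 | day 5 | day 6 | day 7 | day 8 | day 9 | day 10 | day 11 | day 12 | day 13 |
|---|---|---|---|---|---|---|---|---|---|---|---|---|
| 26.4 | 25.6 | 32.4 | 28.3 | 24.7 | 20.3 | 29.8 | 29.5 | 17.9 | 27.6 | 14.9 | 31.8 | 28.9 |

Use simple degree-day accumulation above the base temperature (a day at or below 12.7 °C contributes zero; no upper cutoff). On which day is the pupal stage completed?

day 3

Daily DD above 12.7 °C: 13.7, 12.9, 19.7, 15.6, 12.0, 7.6, 17.1, 16.8, 5.2, 14.9, 2.2, 19.1, 16.2.
Cumulative: 13.7, 26.6, 46.3, 61.9, 73.9, 81.5, 98.6, 115.4, 120.6, 135.5, 137.7, 156.8, 173.0.
The total first reaches 45 DD on day 3.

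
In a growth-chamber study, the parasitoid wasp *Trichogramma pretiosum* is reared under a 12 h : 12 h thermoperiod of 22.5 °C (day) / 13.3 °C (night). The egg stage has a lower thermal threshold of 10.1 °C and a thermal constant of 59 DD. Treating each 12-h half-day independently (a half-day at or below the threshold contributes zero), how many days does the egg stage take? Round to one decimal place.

7.6 days

Day half: max(0, 22.5 − 10.1) × 0.5 = 12.4 × 0.5 = 6.20 DD.
Night half: max(0, 13.3 − 10.1) × 0.5 = 3.2 × 0.5 = 1.60 DD.
Per 24 h: 7.80 DD/day.
Duration = 59 / 7.80 = 7.564 ≈ 7.6 days.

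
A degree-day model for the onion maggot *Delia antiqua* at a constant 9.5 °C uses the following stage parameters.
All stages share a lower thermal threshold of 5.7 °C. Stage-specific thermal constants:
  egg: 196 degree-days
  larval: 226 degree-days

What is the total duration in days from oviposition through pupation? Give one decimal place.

111.1 days

Daily accumulation at 9.5 °C = 9.5 − 5.7 = 3.8 DD/day.
Total K = 196 + 226 = 422 DD.
Total duration = 422 / 3.8 = 111.053 ≈ 111.1 days.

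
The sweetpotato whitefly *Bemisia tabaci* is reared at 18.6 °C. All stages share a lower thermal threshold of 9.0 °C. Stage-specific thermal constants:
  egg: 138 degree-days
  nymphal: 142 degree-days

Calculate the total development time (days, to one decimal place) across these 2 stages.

29.2 days

Daily accumulation at 18.6 °C = 18.6 − 9.0 = 9.6 DD/day.
Total K = 138 + 142 = 280 DD.
Total duration = 280 / 9.6 = 29.167 ≈ 29.2 days.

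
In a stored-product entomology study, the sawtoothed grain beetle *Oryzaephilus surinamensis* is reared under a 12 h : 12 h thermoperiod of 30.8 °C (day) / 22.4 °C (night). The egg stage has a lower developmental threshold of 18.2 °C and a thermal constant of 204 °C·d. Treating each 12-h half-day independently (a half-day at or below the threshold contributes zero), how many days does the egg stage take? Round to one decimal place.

24.3 days

Day half: max(0, 30.8 − 18.2) × 0.5 = 12.6 × 0.5 = 6.30 DD.
Night half: max(0, 22.4 − 18.2) × 0.5 = 4.2 × 0.5 = 2.10 DD.
Per 24 h: 8.40 DD/day.
Duration = 204 / 8.40 = 24.286 ≈ 24.3 days.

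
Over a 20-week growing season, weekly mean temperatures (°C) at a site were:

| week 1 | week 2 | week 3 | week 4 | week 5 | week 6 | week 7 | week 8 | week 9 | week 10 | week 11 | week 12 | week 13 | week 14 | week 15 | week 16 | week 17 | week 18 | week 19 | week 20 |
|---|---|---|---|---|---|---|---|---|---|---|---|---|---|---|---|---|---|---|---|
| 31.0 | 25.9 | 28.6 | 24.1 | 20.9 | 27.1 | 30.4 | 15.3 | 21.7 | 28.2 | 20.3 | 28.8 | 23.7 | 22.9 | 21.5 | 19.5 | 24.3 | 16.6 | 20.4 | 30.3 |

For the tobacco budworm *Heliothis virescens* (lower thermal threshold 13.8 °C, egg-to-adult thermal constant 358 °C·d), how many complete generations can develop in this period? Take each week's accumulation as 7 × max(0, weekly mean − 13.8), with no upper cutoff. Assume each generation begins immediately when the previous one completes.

4 generations

Weekly DD (7 × max(0, T̄ − 13.8)): 120.4, 84.7, 103.6, 72.1, 49.7, 93.1, 116.2, 10.5, 55.3, 100.8, 45.5, 105.0, 69.3, 63.7, 53.9, 39.9, 73.5, 19.6, 46.2, 115.5.
Season total = 1438.5 DD.
Complete generations = ⌊1438.5 / 358⌋ = 4.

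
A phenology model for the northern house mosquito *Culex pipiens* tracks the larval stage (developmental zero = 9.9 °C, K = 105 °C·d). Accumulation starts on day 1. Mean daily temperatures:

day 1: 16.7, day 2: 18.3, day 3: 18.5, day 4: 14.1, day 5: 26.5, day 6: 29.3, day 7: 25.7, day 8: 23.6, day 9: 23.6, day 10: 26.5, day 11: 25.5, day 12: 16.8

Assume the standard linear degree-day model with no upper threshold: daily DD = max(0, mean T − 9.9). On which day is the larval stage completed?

day 9

Daily DD above 9.9 °C: 6.8, 8.4, 8.6, 4.2, 16.6, 19.4, 15.8, 13.7, 13.7, 16.6, 15.6, 6.9.
Cumulative: 6.8, 15.2, 23.8, 28.0, 44.6, 64.0, 79.8, 93.5, 107.2, 123.8, 139.4, 146.3.
The total first reaches 105 DD on day 9.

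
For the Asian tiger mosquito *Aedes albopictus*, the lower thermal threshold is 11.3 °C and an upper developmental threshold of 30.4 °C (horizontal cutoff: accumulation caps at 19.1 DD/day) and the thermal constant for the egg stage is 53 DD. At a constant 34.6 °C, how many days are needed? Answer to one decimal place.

Temperature 34.6 °C exceeds the upper threshold, so daily accumulation caps at 30.4 − 11.3 = 19.1 DD/day.
Duration = 53 / 19.1 = 2.775 ≈ 2.8 days.

2.8 days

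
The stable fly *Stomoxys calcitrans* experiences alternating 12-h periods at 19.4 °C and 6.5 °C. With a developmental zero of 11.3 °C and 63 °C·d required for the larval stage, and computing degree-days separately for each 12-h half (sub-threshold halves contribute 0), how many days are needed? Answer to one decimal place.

Day half: max(0, 19.4 − 11.3) × 0.5 = 8.1 × 0.5 = 4.05 DD.
Night half: max(0, 6.5 − 11.3) × 0.5 = 0.0 × 0.5 = 0.00 DD.
Per 24 h: 4.05 DD/day.
Duration = 63 / 4.05 = 15.556 ≈ 15.6 days.

15.6 days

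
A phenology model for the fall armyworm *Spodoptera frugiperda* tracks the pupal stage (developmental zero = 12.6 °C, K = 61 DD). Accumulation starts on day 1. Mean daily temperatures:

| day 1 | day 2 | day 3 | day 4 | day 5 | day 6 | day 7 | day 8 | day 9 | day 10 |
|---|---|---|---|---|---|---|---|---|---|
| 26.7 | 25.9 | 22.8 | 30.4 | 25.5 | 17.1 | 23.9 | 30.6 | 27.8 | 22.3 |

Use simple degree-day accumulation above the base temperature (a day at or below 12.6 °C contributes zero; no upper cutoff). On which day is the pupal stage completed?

day 5

Daily DD above 12.6 °C: 14.1, 13.3, 10.2, 17.8, 12.9, 4.5, 11.3, 18.0, 15.2, 9.7.
Cumulative: 14.1, 27.4, 37.6, 55.4, 68.3, 72.8, 84.1, 102.1, 117.3, 127.0.
The total first reaches 61 DD on day 5.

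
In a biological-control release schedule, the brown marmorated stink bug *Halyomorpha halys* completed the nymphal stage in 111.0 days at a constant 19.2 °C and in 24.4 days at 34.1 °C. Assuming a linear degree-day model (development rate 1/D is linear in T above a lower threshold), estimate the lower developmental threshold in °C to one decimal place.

Under the model K = D·(T − T_b), so D₁·(T₁ − T_b) = D₂·(T₂ − T_b).
111.0·(19.2 − T_b) = 24.4·(34.1 − T_b)
T_b = (111.0·19.2 − 24.4·34.1) / (111.0 − 24.4) = 1299.16 / 86.6 = 15.002 °C ≈ 15.0 °C.

15.0 °C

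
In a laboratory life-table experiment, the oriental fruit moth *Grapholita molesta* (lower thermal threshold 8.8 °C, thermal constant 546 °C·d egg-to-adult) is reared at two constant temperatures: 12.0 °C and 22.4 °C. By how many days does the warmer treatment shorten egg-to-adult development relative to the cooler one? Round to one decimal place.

130.5 days

At 12.0 °C: 546 / (12.0 − 8.8) = 546 / 3.2 = 170.625 d.
At 22.4 °C: 546 / (22.4 − 8.8) = 546 / 13.6 = 40.147 d.
Difference = |170.625 − 40.147| = 130.478 ≈ 130.5 days.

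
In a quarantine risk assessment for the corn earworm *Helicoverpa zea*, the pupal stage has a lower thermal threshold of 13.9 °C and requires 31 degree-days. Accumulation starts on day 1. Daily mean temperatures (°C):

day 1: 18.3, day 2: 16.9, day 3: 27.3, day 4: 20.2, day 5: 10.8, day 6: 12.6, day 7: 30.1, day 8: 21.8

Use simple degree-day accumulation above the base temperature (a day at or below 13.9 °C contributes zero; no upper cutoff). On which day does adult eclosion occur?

Daily DD above 13.9 °C: 4.4, 3.0, 13.4, 6.3, 0.0, 0.0, 16.2, 7.9.
Cumulative: 4.4, 7.4, 20.8, 27.1, 27.1, 27.1, 43.3, 51.2.
The total first reaches 31 DD on day 7.

day 7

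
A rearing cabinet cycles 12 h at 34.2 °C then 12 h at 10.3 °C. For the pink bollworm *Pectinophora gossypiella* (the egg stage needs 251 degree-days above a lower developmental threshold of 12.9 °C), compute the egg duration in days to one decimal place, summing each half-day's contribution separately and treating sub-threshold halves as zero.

23.6 days

Day half: max(0, 34.2 − 12.9) × 0.5 = 21.3 × 0.5 = 10.65 DD.
Night half: max(0, 10.3 − 12.9) × 0.5 = 0.0 × 0.5 = 0.00 DD.
Per 24 h: 10.65 DD/day.
Duration = 251 / 10.65 = 23.568 ≈ 23.6 days.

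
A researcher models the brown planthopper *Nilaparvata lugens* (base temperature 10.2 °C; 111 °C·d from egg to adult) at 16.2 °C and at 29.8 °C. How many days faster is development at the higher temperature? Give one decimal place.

12.8 days

At 16.2 °C: 111 / (16.2 − 10.2) = 111 / 6.0 = 18.500 d.
At 29.8 °C: 111 / (29.8 − 10.2) = 111 / 19.6 = 5.663 d.
Difference = |18.500 − 5.663| = 12.837 ≈ 12.8 days.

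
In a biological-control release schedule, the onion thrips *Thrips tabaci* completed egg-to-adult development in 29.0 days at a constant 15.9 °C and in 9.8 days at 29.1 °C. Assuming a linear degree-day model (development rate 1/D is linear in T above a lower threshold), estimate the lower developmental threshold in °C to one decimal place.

9.2 °C

Linear rate model ⇒ the product D·(T − T_b) is constant across temperatures.
29.0·(15.9 − T_b) = 9.8·(29.1 − T_b)
T_b = (29.0·15.9 − 9.8·29.1) / (29.0 − 9.8) = 175.92 / 19.2 = 9.163 °C ≈ 9.2 °C.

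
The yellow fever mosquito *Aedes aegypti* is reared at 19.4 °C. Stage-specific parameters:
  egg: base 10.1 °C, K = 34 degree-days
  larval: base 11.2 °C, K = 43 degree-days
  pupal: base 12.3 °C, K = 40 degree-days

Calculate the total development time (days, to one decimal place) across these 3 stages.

egg: 34 / (19.4 − 10.1) = 34 / 9.3 = 3.656 d.
larval: 43 / (19.4 − 11.2) = 43 / 8.2 = 5.244 d.
pupal: 40 / (19.4 − 12.3) = 40 / 7.1 = 5.634 d.
Sum = 14.534 ≈ 14.5 days.

14.5 days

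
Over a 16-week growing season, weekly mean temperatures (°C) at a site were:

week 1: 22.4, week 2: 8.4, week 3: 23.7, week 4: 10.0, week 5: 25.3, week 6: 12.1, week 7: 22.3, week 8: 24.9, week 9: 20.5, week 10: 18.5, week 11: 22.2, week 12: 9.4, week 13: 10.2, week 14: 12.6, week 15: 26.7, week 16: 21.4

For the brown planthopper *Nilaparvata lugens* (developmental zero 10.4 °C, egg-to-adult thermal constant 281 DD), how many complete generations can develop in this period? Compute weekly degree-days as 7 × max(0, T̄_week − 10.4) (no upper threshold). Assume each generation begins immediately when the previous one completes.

3 generations

Weekly DD (7 × max(0, T̄ − 10.4)): 84.0, 0.0, 93.1, 0.0, 104.3, 11.9, 83.3, 101.5, 70.7, 56.7, 82.6, 0.0, 0.0, 15.4, 114.1, 77.0.
Season total = 894.6 DD.
Complete generations = ⌊894.6 / 281⌋ = 3.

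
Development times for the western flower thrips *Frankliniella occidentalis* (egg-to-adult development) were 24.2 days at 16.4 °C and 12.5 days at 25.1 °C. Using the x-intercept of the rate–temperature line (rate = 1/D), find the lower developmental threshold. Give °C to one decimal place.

Under the model K = D·(T − T_b), so D₁·(T₁ − T_b) = D₂·(T₂ − T_b).
24.2·(16.4 − T_b) = 12.5·(25.1 − T_b)
T_b = (24.2·16.4 − 12.5·25.1) / (24.2 − 12.5) = 83.13 / 11.7 = 7.105 °C ≈ 7.1 °C.

7.1 °C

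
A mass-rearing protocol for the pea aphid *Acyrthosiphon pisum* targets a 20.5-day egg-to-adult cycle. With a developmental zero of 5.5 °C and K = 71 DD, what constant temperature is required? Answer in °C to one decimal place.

9.0 °C

Required daily accumulation = 71 / 20.5 = 3.463 DD/day.
T = T_base + 3.463 = 5.5 + 3.463 = 8.963 ≈ 9.0 °C.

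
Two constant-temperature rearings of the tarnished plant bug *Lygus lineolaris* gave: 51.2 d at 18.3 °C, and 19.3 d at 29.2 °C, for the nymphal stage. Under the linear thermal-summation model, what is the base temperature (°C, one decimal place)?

Linear rate model ⇒ the product D·(T − T_b) is constant across temperatures.
51.2·(18.3 − T_b) = 19.3·(29.2 − T_b)
T_b = (51.2·18.3 − 19.3·29.2) / (51.2 − 19.3) = 373.40 / 31.9 = 11.705 °C ≈ 11.7 °C.

11.7 °C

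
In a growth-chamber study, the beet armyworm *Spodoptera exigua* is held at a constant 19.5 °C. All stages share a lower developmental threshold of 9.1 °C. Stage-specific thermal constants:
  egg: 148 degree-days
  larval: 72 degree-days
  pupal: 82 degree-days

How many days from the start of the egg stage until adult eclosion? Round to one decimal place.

29.0 days

Daily accumulation at 19.5 °C = 19.5 − 9.1 = 10.4 DD/day.
Total K = 148 + 72 + 82 = 302 DD.
Total duration = 302 / 10.4 = 29.038 ≈ 29.0 days.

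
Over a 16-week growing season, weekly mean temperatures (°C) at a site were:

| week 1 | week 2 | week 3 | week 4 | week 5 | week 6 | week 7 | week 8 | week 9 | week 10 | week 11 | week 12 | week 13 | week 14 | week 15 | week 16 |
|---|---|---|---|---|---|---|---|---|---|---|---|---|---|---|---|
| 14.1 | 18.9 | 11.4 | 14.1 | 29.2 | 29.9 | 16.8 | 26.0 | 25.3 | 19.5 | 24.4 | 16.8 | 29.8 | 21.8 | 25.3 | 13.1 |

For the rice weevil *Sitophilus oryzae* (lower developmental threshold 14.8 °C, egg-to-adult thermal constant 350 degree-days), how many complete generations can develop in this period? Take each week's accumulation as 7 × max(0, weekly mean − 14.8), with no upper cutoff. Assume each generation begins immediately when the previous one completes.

Weekly DD (7 × max(0, T̄ − 14.8)): 0.0, 28.7, 0.0, 0.0, 100.8, 105.7, 14.0, 78.4, 73.5, 32.9, 67.2, 14.0, 105.0, 49.0, 73.5, 0.0.
Season total = 742.7 DD.
Complete generations = ⌊742.7 / 350⌋ = 2.

2 generations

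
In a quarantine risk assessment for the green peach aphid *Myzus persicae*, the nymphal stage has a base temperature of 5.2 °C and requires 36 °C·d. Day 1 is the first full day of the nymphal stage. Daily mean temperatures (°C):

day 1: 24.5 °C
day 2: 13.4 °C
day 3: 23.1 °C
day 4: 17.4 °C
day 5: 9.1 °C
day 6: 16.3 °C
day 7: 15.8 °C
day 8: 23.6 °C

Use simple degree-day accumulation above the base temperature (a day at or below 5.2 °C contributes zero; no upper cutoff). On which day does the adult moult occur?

Daily DD above 5.2 °C: 19.3, 8.2, 17.9, 12.2, 3.9, 11.1, 10.6, 18.4.
Cumulative: 19.3, 27.5, 45.4, 57.6, 61.5, 72.6, 83.2, 101.6.
The total first reaches 36 DD on day 3.

day 3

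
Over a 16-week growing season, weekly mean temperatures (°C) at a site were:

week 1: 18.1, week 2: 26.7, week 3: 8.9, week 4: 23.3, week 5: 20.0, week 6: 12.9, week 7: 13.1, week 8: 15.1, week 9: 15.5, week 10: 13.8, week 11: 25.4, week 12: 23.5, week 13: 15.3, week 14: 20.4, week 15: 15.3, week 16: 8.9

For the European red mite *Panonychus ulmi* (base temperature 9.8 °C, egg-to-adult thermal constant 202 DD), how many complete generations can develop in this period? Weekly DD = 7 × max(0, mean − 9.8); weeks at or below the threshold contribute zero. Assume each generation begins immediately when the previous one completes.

Weekly DD (7 × max(0, T̄ − 9.8)): 58.1, 118.3, 0.0, 94.5, 71.4, 21.7, 23.1, 37.1, 39.9, 28.0, 109.2, 95.9, 38.5, 74.2, 38.5, 0.0.
Season total = 848.4 DD.
Complete generations = ⌊848.4 / 202⌋ = 4.

4 generations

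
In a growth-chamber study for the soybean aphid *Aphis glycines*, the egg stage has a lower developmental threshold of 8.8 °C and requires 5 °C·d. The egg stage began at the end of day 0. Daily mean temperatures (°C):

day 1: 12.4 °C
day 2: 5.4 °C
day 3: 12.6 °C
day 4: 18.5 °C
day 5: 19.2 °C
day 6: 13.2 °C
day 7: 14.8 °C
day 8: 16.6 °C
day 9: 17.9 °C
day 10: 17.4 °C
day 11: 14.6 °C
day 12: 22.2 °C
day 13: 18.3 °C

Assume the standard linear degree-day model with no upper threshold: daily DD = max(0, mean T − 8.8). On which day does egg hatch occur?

day 3

Daily DD above 8.8 °C: 3.6, 0.0, 3.8, 9.7, 10.4, 4.4, 6.0, 7.8, 9.1, 8.6, 5.8, 13.4, 9.5.
Cumulative: 3.6, 3.6, 7.4, 17.1, 27.5, 31.9, 37.9, 45.7, 54.8, 63.4, 69.2, 82.6, 92.1.
The total first reaches 5 DD on day 3.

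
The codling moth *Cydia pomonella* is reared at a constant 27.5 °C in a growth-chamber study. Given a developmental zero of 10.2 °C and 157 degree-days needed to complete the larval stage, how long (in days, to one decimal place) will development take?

9.1 days

Daily accumulation = 27.5 − 10.2 = 17.3 DD/day.
Duration = 157 / 17.3 = 9.075 ≈ 9.1 days.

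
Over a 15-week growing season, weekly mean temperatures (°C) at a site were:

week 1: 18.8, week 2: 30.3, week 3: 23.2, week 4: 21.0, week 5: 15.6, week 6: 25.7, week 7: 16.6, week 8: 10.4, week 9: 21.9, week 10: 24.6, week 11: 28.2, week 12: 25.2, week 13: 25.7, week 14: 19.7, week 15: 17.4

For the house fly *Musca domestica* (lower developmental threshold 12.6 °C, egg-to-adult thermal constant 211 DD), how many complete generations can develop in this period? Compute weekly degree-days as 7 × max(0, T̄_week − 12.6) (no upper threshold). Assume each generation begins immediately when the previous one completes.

4 generations

Weekly DD (7 × max(0, T̄ − 12.6)): 43.4, 123.9, 74.2, 58.8, 21.0, 91.7, 28.0, 0.0, 65.1, 84.0, 109.2, 88.2, 91.7, 49.7, 33.6.
Season total = 962.5 DD.
Complete generations = ⌊962.5 / 211⌋ = 4.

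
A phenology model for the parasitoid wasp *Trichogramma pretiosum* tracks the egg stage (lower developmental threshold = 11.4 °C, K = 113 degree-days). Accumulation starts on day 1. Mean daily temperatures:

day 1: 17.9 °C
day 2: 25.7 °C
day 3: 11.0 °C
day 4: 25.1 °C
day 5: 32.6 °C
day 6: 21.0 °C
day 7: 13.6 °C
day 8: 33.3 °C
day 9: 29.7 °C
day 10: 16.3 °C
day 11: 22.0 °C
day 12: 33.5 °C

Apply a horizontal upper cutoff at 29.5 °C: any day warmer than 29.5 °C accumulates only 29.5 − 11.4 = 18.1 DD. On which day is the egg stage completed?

Daily DD above 11.4 °C (capped at 18.1): 6.5, 14.3, 0.0, 13.7, 18.1, 9.6, 2.2, 18.1, 18.1, 4.9, 10.6, 18.1.
Cumulative: 6.5, 20.8, 20.8, 34.5, 52.6, 62.2, 64.4, 82.5, 100.6, 105.5, 116.1, 134.2.
The total first reaches 113 DD on day 11.

day 11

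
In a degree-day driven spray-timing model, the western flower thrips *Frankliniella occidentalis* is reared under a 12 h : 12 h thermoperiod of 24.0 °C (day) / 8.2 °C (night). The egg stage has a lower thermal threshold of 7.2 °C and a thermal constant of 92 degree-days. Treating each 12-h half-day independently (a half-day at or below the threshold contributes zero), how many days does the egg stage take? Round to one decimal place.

10.3 days

Day half: max(0, 24.0 − 7.2) × 0.5 = 16.8 × 0.5 = 8.40 DD.
Night half: max(0, 8.2 − 7.2) × 0.5 = 1.0 × 0.5 = 0.50 DD.
Per 24 h: 8.90 DD/day.
Duration = 92 / 8.90 = 10.337 ≈ 10.3 days.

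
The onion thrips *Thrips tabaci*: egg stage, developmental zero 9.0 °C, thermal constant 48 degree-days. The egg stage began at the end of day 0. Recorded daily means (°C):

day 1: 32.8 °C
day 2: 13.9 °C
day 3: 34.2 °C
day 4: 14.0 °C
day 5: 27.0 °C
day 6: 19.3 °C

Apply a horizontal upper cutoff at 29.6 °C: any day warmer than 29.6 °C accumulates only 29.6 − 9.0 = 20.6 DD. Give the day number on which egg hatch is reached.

Daily DD above 9.0 °C (capped at 20.6): 20.6, 4.9, 20.6, 5.0, 18.0, 10.3.
Cumulative: 20.6, 25.5, 46.1, 51.1, 69.1, 79.4.
The total first reaches 48 DD on day 4.

day 4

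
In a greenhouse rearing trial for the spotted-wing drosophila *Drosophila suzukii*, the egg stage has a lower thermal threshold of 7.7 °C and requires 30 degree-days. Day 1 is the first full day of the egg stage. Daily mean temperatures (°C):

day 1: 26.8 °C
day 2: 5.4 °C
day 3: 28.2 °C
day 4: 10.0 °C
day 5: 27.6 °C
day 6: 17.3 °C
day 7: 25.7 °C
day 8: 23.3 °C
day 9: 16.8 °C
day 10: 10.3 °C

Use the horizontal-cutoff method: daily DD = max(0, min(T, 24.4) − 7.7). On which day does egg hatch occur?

day 3

Daily DD above 7.7 °C (capped at 16.7): 16.7, 0.0, 16.7, 2.3, 16.7, 9.6, 16.7, 15.6, 9.1, 2.6.
Cumulative: 16.7, 16.7, 33.4, 35.7, 52.4, 62.0, 78.7, 94.3, 103.4, 106.0.
The total first reaches 30 DD on day 3.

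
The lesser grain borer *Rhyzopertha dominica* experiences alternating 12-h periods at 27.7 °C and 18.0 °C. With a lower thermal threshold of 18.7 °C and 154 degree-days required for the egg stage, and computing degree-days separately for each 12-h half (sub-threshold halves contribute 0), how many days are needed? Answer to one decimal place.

34.2 days

Day half: max(0, 27.7 − 18.7) × 0.5 = 9.0 × 0.5 = 4.50 DD.
Night half: max(0, 18.0 − 18.7) × 0.5 = 0.0 × 0.5 = 0.00 DD.
Per 24 h: 4.50 DD/day.
Duration = 154 / 4.50 = 34.222 ≈ 34.2 days.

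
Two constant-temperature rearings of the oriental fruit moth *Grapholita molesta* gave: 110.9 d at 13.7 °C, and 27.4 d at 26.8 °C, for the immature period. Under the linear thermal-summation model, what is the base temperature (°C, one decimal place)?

Under the model K = D·(T − T_b), so D₁·(T₁ − T_b) = D₂·(T₂ − T_b).
110.9·(13.7 − T_b) = 27.4·(26.8 − T_b)
T_b = (110.9·13.7 − 27.4·26.8) / (110.9 − 27.4) = 785.01 / 83.5 = 9.401 °C ≈ 9.4 °C.

9.4 °C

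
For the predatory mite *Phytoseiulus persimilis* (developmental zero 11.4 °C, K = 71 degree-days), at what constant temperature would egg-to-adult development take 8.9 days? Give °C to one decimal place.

19.4 °C

Required daily accumulation = 71 / 8.9 = 7.978 DD/day.
T = T_base + 7.978 = 11.4 + 7.978 = 19.378 ≈ 19.4 °C.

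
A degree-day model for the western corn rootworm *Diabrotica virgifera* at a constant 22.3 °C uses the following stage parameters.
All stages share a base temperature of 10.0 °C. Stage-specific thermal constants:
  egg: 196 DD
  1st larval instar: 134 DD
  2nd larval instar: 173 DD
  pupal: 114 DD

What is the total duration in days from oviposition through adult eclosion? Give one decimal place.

Daily accumulation at 22.3 °C = 22.3 − 10.0 = 12.3 DD/day.
Total K = 196 + 134 + 173 + 114 = 617 DD.
Total duration = 617 / 12.3 = 50.163 ≈ 50.2 days.

50.2 days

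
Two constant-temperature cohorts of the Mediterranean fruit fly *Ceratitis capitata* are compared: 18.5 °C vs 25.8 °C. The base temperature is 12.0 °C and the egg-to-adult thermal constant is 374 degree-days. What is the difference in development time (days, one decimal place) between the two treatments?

30.4 days

At 18.5 °C: 374 / (18.5 − 12.0) = 374 / 6.5 = 57.538 d.
At 25.8 °C: 374 / (25.8 − 12.0) = 374 / 13.8 = 27.101 d.
Difference = |57.538 − 27.101| = 30.437 ≈ 30.4 days.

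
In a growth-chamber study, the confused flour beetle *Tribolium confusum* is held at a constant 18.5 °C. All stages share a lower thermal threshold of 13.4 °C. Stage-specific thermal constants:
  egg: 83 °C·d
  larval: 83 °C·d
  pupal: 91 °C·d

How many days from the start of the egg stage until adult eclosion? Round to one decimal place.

50.4 days

Daily accumulation at 18.5 °C = 18.5 − 13.4 = 5.1 DD/day.
Total K = 83 + 83 + 91 = 257 DD.
Total duration = 257 / 5.1 = 50.392 ≈ 50.4 days.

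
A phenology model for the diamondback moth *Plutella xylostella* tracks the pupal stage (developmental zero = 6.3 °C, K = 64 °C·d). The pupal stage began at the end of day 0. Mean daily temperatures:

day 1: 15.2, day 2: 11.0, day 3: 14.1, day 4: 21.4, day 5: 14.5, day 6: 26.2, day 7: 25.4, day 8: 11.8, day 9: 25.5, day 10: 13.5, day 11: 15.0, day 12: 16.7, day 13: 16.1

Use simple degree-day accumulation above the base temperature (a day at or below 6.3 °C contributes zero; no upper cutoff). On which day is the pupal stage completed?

day 6

Daily DD above 6.3 °C: 8.9, 4.7, 7.8, 15.1, 8.2, 19.9, 19.1, 5.5, 19.2, 7.2, 8.7, 10.4, 9.8.
Cumulative: 8.9, 13.6, 21.4, 36.5, 44.7, 64.6, 83.7, 89.2, 108.4, 115.6, 124.3, 134.7, 144.5.
The total first reaches 64 DD on day 6.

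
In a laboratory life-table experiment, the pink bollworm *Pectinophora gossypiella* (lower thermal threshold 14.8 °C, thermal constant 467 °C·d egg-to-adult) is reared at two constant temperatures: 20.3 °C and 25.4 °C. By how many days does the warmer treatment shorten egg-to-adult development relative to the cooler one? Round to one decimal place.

40.9 days

At 20.3 °C: 467 / (20.3 − 14.8) = 467 / 5.5 = 84.909 d.
At 25.4 °C: 467 / (25.4 − 14.8) = 467 / 10.6 = 44.057 d.
Difference = |84.909 − 44.057| = 40.852 ≈ 40.9 days.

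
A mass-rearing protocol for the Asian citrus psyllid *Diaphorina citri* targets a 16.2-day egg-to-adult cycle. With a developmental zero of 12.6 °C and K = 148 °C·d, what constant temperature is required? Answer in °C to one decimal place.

Required daily accumulation = 148 / 16.2 = 9.136 DD/day.
T = T_base + 9.136 = 12.6 + 9.136 = 21.736 ≈ 21.7 °C.

21.7 °C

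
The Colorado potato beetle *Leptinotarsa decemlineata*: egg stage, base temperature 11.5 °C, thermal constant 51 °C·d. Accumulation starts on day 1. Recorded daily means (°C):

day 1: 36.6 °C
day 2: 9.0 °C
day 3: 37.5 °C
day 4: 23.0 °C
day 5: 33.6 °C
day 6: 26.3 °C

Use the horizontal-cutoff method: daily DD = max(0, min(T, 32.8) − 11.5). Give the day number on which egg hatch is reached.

day 4

Daily DD above 11.5 °C (capped at 21.3): 21.3, 0.0, 21.3, 11.5, 21.3, 14.8.
Cumulative: 21.3, 21.3, 42.6, 54.1, 75.4, 90.2.
The total first reaches 51 DD on day 4.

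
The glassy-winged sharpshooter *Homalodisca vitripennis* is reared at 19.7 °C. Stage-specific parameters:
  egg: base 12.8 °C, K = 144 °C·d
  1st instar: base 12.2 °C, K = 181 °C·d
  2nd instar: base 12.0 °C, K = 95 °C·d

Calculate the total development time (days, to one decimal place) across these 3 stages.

egg: 144 / (19.7 − 12.8) = 144 / 6.9 = 20.870 d.
1st instar: 181 / (19.7 − 12.2) = 181 / 7.5 = 24.133 d.
2nd instar: 95 / (19.7 − 12.0) = 95 / 7.7 = 12.338 d.
Sum = 57.341 ≈ 57.3 days.

57.3 days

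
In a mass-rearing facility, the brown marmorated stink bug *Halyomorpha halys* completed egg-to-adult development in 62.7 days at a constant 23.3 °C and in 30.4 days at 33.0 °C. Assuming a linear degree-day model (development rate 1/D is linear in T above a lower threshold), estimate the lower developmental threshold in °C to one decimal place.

14.2 °C

Under the model K = D·(T − T_b), so D₁·(T₁ − T_b) = D₂·(T₂ − T_b).
62.7·(23.3 − T_b) = 30.4·(33.0 − T_b)
T_b = (62.7·23.3 − 30.4·33.0) / (62.7 − 30.4) = 457.71 / 32.3 = 14.171 °C ≈ 14.2 °C.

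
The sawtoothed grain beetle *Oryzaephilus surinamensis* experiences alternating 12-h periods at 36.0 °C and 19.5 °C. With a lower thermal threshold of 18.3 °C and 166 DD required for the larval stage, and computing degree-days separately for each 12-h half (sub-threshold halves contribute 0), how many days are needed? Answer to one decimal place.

Day half: max(0, 36.0 − 18.3) × 0.5 = 17.7 × 0.5 = 8.85 DD.
Night half: max(0, 19.5 − 18.3) × 0.5 = 1.2 × 0.5 = 0.60 DD.
Per 24 h: 9.45 DD/day.
Duration = 166 / 9.45 = 17.566 ≈ 17.6 days.

17.6 days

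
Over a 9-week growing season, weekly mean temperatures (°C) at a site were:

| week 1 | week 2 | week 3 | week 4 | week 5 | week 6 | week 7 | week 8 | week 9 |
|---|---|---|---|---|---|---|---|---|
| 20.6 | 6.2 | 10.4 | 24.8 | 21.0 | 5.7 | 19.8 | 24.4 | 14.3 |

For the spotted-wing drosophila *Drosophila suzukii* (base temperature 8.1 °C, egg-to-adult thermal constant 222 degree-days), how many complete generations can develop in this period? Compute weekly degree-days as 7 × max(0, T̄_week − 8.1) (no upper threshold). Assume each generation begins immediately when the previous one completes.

Weekly DD (7 × max(0, T̄ − 8.1)): 87.5, 0.0, 16.1, 116.9, 90.3, 0.0, 81.9, 114.1, 43.4.
Season total = 550.2 DD.
Complete generations = ⌊550.2 / 222⌋ = 2.

2 generations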